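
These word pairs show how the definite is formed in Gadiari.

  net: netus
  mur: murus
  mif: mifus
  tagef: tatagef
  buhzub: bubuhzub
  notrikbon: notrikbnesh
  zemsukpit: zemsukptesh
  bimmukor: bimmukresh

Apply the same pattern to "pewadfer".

pewadfresh

mif and tagef both end in -f yet inflect differently (mifus, tatagef), so the final letter is not what conditions the rule; the number of vowels is.
"pewadfer" has 3 vowels. The stems with 3 vowels (notrikbon → notrikbnesh, zemsukpit → zemsukptesh, bimmukor → bimmukresh) delete the last vowel and add -esh.
So pewadfer → pewadfresh.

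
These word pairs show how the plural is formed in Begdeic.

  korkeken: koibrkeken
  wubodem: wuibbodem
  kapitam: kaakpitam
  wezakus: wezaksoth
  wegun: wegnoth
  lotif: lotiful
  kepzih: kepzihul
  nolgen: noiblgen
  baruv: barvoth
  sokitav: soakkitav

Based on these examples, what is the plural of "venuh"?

wegun and korkeken both end in -n yet inflect differently (wegnoth, koibrkeken), so the final letter is not what conditions the rule; the last vowel is.
"venuh" has last vowel 'u'. The stems whose last vowel is 'u' (wegun → wegnoth, baruv → barvoth, wezakus → wezaksoth) delete the last vowel and add -oth.
So venuh → venhoth.

venhoth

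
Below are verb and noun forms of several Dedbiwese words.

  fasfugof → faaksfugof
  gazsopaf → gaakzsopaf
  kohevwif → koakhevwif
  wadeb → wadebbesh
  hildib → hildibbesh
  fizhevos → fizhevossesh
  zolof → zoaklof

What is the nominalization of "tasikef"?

taaksikef

"tasikef" ends in -f. The stems ending in -f (zolof → zoaklof, fasfugof → faaksfugof, gazsopaf → gaakzsopaf) insert -ak- after the first vowel.
So tasikef → taaksikef.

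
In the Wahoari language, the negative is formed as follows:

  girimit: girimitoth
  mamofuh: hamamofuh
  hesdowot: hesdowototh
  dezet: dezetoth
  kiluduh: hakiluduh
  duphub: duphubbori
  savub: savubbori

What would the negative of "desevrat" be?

desevratoth

savub and mamofuh both have last vowel 'u' yet inflect differently (savubbori, hamamofuh), so the last vowel is not what conditions the rule; the final letter is.
"desevrat" ends in -t. The stems ending in -t (hesdowot → hesdowototh, girimit → girimitoth, dezet → dezetoth) add -oth.
The other patterns: stems ending in -b double the final consonant and add -ori; stems ending in -h add the prefix ha-.
So desevrat → desevratoth.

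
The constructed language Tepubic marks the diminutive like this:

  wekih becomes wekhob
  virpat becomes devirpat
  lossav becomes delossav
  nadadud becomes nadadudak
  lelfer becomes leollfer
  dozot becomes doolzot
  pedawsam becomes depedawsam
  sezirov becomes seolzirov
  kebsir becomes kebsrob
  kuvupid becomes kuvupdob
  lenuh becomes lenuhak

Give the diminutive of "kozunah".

dekozunah

wekih and lenuh both end in -h yet inflect differently (wekhob, lenuhak), so the final letter is not what conditions the rule; the last vowel is.
"kozunah" has last vowel 'a'. The stems whose last vowel is 'a' (lossav → delossav, virpat → devirpat, pedawsam → depedawsam) add the prefix de-.
The other patterns: stems whose last vowel is 'i' delete the last vowel and add -ob; stems whose last vowel is 'u' add -ak; stems whose last vowel is 'e' or 'o' insert -ol- after the first vowel.
So kozunah → dekozunah.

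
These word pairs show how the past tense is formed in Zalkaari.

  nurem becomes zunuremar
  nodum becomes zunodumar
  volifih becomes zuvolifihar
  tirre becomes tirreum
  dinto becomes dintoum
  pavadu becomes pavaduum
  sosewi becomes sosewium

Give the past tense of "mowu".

mowuum

"mowu" ends in a vowel. The stems ending in a vowel (tirre → tirreum, dinto → dintoum, pavadu → pavaduum) add -um.
So mowu → mowuum.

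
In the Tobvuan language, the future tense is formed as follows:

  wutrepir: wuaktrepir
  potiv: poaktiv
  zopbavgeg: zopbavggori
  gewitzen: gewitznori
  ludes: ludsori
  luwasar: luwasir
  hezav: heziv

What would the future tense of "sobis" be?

wutrepir and luwasar both end in -r yet inflect differently (wuaktrepir, luwasir), so the final letter is not what conditions the rule; the last vowel is.
"sobis" has last vowel 'i'. The stems whose last vowel is 'i' (wutrepir → wuaktrepir, potiv → poaktiv) insert -ak- after the first vowel.
The other patterns: stems whose last vowel is 'e' delete the last vowel and add -ori; stems whose last vowel is 'a' change the last vowel to 'i'.
So sobis → soakbis.

soakbis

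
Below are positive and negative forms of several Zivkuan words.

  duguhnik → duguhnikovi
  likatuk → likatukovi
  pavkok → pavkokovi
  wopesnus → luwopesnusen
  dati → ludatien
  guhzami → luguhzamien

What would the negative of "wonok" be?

wonokovi

likatuk and wopesnus both have last vowel 'u' yet inflect differently (likatukovi, luwopesnusen), so the last vowel is not what conditions the rule; the final letter is.
"wonok" ends in -k. The stems ending in -k (duguhnik → duguhnikovi, likatuk → likatukovi, pavkok → pavkokovi) add -ovi.
The other pattern: stems ending in -i or -s add lu- … -en around the stem.
So wonok → wonokovi.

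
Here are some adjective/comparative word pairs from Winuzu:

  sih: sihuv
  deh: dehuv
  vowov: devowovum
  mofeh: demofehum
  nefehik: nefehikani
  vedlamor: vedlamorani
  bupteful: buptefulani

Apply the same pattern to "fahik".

defahikum

sih and mofeh both end in -h yet inflect differently (sihuv, demofehum), so the final letter is not what conditions the rule; the number of vowels is.
"fahik" has 2 vowels. The stems with 2 vowels (vowov → devowovum, mofeh → demofehum) add de- … -um around the stem.
The other patterns: stems with 1 vowel add -uv; stems with 3 vowels add -ani.
So fahik → defahikum.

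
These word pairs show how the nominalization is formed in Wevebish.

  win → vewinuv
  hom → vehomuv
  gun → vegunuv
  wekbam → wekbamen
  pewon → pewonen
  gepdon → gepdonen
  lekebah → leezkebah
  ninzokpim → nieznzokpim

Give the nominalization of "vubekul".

hom and wekbam both end in -m yet inflect differently (vehomuv, wekbamen), so the final letter is not what conditions the rule; the number of vowels is.
"vubekul" has 3 vowels. The stems with 3 vowels (lekebah → leezkebah, ninzokpim → nieznzokpim) insert -ez- after the first vowel.
The other patterns: stems with 1 vowel add ve- … -uv around the stem; stems with 2 vowels add -en.
So vubekul → vuezbekul.

vuezbekul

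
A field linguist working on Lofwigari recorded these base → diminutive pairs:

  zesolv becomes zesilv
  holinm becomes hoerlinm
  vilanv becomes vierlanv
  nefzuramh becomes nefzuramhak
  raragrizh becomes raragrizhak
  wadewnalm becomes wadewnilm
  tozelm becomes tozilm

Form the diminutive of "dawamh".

dawamhak

holinm and wadewnalm both end in -m yet inflect differently (hoerlinm, wadewnilm), so the final letter is not what conditions the rule; the second-to-last letter is.
"dawamh" has second-to-last letter 'm'. The one such stem in the data (nefzuramh → nefzuramhak) adds -ak, so the same rule applies.
The other patterns: stems whose second-to-last letter is 'n' insert -er- after the first vowel; stems whose second-to-last letter is 'l' change the last vowel to 'i'.
So dawamh → dawamhak.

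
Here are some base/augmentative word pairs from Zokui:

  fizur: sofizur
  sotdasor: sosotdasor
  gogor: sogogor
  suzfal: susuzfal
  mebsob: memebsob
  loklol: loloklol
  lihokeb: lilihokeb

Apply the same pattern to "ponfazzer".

gogor and mebsob both have last vowel 'o' yet inflect differently (sogogor, memebsob), so the last vowel is not what conditions the rule; the final letter is.
"ponfazzer" ends in -r. The stems ending in -r (fizur → sofizur, sotdasor → sosotdasor, gogor → sogogor) add the prefix so-.
So ponfazzer → soponfazzer.

soponfazzer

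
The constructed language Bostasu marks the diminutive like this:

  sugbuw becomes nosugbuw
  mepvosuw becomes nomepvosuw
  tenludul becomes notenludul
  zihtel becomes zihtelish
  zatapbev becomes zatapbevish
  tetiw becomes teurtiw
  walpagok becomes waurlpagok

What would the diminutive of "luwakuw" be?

tenludul and zihtel both end in -l yet inflect differently (notenludul, zihtelish), so the final letter is not what conditions the rule; the last vowel is.
"luwakuw" has last vowel 'u'. The stems whose last vowel is 'u' (sugbuw → nosugbuw, mepvosuw → nomepvosuw, tenludul → notenludul) add the prefix no-.
The other patterns: stems whose last vowel is 'e' add -ish; stems whose last vowel is 'i' or 'o' insert -ur- after the first vowel.
So luwakuw → noluwakuw.

noluwakuw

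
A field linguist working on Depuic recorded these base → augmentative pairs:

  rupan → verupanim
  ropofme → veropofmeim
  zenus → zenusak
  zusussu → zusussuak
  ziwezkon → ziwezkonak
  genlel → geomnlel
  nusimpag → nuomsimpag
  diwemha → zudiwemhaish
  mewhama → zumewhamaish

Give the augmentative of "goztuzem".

rupan and ziwezkon both end in -n yet inflect differently (verupanim, ziwezkonak), so the final letter is not what conditions the rule; the first letter is.
"goztuzem" begins with g-. The one such stem in the data (genlel → geomnlel) inserts -om- after the first vowel (as does nusimpag), so the same rule applies.
So goztuzem → goomztuzem.

goomztuzem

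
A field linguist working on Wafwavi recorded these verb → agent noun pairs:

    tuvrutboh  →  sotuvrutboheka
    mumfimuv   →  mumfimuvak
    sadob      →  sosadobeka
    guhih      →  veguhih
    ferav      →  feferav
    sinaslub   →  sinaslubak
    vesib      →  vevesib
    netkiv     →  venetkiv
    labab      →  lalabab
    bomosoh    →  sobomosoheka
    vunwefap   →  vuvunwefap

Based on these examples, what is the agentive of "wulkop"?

"wulkop" has last vowel 'o'. The stems whose last vowel is 'o' (tuvrutboh → sotuvrutboheka, bomosoh → sobomosoheka, sadob → sosadobeka) add so- … -eka around the stem.
The other patterns: stems whose last vowel is 'a' repeat the first consonant+vowel as a prefix; stems whose last vowel is 'u' add -ak; stems whose last vowel is 'i' add the prefix ve-.
So wulkop → sowulkopeka.

sowulkopeka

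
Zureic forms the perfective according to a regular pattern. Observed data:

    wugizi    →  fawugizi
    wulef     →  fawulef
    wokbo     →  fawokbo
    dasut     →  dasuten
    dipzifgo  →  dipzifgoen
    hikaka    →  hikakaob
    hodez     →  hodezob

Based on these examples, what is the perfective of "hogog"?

hogogob

wokbo and dipzifgo both end in -o yet inflect differently (fawokbo, dipzifgoen), so the final letter is not what conditions the rule; the first letter is.
"hogog" begins with h-. The stems beginning with h- (hikaka → hikakaob, hodez → hodezob) add -ob.
The other patterns: stems beginning with w- add the prefix fa-; stems beginning with d- add -en.
So hogog → hogogob.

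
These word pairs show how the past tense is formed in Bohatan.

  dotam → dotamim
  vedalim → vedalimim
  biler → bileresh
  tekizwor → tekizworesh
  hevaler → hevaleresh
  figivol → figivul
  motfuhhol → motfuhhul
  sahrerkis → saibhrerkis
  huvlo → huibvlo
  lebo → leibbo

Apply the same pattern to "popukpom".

popukpomim

"popukpom" ends in -m. The stems ending in -m (dotam → dotamim, vedalim → vedalimim) add -im.
So popukpom → popukpomim.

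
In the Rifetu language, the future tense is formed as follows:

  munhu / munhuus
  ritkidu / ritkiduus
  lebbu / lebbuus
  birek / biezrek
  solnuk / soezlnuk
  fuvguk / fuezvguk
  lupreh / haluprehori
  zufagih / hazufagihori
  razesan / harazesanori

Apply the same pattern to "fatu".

fatuus

munhu and solnuk both have last vowel 'u' yet inflect differently (munhuus, soezlnuk), so the last vowel is not what conditions the rule; the final letter is.
"fatu" ends in -u. The stems ending in -u (munhu → munhuus, ritkidu → ritkiduus, lebbu → lebbuus) add -us.
So fatu → fatuus.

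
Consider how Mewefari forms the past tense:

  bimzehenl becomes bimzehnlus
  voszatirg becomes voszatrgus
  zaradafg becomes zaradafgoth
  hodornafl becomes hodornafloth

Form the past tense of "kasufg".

kasufgoth

"kasufg" has second-to-last letter 'f'. The stems whose second-to-last letter is 'f' (hodornafl → hodornafloth, zaradafg → zaradafgoth) add -oth.
So kasufg → kasufgoth.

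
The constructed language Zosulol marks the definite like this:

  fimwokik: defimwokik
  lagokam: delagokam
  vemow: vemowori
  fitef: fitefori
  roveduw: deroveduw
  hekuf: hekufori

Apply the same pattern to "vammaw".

"vammaw" has 2 vowels. The stems with 2 vowels (fitef → fitefori, hekuf → hekufori, vemow → vemowori) add -ori.
The other pattern: stems with 3 vowels add the prefix de-.
So vammaw → vammawori.

vammawori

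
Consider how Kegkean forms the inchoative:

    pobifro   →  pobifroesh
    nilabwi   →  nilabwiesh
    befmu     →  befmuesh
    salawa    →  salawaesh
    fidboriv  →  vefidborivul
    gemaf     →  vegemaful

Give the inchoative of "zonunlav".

vezonunlavul

nilabwi and fidboriv both have last vowel 'i' yet inflect differently (nilabwiesh, vefidborivul), so the last vowel is not what conditions the rule; whether the stem ends in a vowel or a consonant is.
"zonunlav" ends in a consonant. The stems ending in a consonant (fidboriv → vefidborivul, gemaf → vegemaful) add ve- … -ul around the stem.
The other pattern: stems ending in a vowel add -esh.
So zonunlav → vezonunlavul.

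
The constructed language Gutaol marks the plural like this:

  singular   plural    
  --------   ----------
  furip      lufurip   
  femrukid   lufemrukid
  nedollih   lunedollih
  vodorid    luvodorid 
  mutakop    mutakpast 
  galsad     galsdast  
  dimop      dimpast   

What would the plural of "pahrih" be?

lupahrih

furip and mutakop both end in -p yet inflect differently (lufurip, mutakpast), so the final letter is not what conditions the rule; the last vowel is.
"pahrih" has last vowel 'i'. The stems whose last vowel is 'i' (furip → lufurip, femrukid → lufemrukid, nedollih → lunedollih) add the prefix lu-.
So pahrih → lupahrih.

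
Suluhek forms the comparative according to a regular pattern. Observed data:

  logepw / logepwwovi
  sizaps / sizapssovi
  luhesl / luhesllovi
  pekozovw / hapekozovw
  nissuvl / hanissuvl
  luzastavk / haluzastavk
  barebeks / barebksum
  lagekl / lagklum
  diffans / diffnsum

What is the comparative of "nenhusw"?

nenhuswwovi

"nenhusw" has second-to-last letter 's'. The one such stem in the data (luhesl → luhesllovi) doubles the final consonant and adds -ovi (as do logepw, sizaps), so the same rule applies.
So nenhusw → nenhuswwovi.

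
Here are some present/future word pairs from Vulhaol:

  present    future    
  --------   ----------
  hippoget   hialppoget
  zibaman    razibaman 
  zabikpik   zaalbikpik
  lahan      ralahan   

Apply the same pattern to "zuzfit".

zualzfit

"zuzfit" ends in -t. The one such stem in the data (hippoget → hialppoget) inserts -al- after the first vowel (as does zabikpik), so the same rule applies.
So zuzfit → zualzfit.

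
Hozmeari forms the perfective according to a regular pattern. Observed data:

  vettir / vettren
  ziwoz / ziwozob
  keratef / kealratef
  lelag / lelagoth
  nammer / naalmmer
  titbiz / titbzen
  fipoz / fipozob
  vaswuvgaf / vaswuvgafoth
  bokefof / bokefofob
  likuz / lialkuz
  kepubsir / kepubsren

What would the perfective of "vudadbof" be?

"vudadbof" has last vowel 'o'. The stems whose last vowel is 'o' (bokefof → bokefofob, fipoz → fipozob, ziwoz → ziwozob) add -ob.
So vudadbof → vudadbofob.

vudadbofob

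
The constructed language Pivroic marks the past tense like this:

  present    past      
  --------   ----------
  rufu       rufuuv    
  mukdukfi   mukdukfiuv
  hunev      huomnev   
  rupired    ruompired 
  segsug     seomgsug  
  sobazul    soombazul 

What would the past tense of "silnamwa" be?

sobazul and rufu both have last vowel 'u' yet inflect differently (soombazul, rufuuv), so the last vowel is not what conditions the rule; whether the stem ends in a vowel or a consonant is.
"silnamwa" ends in a vowel. The stems ending in a vowel (rufu → rufuuv, mukdukfi → mukdukfiuv) add -uv.
So silnamwa → silnamwauv.

silnamwauv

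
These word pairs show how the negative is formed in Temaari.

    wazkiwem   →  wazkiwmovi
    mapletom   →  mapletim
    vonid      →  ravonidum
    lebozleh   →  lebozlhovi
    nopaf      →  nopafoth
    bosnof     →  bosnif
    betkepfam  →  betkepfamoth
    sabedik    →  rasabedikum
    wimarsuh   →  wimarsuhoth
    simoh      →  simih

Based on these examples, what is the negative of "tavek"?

tavkovi

mapletom and wazkiwem both end in -m yet inflect differently (mapletim, wazkiwmovi), so the final letter is not what conditions the rule; the last vowel is.
"tavek" has last vowel 'e'. The stems whose last vowel is 'e' (wazkiwem → wazkiwmovi, lebozleh → lebozlhovi) delete the last vowel and add -ovi.
The other patterns: stems whose last vowel is 'o' change the last vowel to 'i'; stems whose last vowel is 'i' add ra- … -um around the stem; stems whose last vowel is 'a' or 'u' add -oth.
So tavek → tavkovi.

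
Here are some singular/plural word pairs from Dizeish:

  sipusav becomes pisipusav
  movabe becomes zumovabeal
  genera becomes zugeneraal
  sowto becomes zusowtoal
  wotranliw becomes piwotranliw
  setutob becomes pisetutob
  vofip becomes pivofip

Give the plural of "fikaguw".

sipusav and genera both have last vowel 'a' yet inflect differently (pisipusav, zugeneraal), so the last vowel is not what conditions the rule; whether the stem ends in a vowel or a consonant is.
"fikaguw" ends in a consonant. The stems ending in a consonant (sipusav → pisipusav, setutob → pisetutob, vofip → pivofip) add the prefix pi-.
The other pattern: stems ending in a vowel add zu- … -al around the stem.
So fikaguw → pifikaguw.

pifikaguw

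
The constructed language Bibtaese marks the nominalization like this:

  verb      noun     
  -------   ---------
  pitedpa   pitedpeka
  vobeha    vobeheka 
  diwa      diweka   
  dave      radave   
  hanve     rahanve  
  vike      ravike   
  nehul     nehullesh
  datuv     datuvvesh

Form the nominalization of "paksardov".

paksardovvesh

diwa and dave both begin with d- yet inflect differently (diweka, radave), so the first letter is not what conditions the rule; the final letter is.
"paksardov" ends in -v. The one such stem in the data (datuv → datuvvesh) doubles the final consonant and adds -esh (as does nehul), so the same rule applies.
So paksardov → paksardovvesh.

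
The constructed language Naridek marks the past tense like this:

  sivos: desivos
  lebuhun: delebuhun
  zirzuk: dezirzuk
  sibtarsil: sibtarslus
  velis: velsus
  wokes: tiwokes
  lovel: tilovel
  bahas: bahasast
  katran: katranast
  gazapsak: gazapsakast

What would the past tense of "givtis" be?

givtsus

sivos and velis both end in -s yet inflect differently (desivos, velsus), so the final letter is not what conditions the rule; the last vowel is.
"givtis" has last vowel 'i'. The stems whose last vowel is 'i' (sibtarsil → sibtarslus, velis → velsus) delete the last vowel and add -us.
The other patterns: stems whose last vowel is 'o' or 'u' add the prefix de-; stems whose last vowel is 'e' add the prefix ti-; stems whose last vowel is 'a' add -ast.
So givtis → givtsus.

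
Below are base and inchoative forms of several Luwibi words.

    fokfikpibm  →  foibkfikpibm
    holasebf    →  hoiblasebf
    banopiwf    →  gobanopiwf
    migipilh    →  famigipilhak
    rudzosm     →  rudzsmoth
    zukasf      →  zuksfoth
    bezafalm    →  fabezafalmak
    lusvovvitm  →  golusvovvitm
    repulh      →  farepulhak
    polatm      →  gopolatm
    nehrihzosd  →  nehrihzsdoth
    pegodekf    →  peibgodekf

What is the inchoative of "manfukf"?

maibnfukf

polatm and bezafalm both end in -m yet inflect differently (gopolatm, fabezafalmak), so the final letter is not what conditions the rule; the second-to-last letter is.
"manfukf" has second-to-last letter 'k'. The one such stem in the data (pegodekf → peibgodekf) inserts -ib- after the first vowel (as do holasebf, fokfikpibm), so the same rule applies.
The other patterns: stems whose second-to-last letter is 't' or 'w' add the prefix go-; stems whose second-to-last letter is 'l' add fa- … -ak around the stem; stems whose second-to-last letter is 's' delete the last vowel and add -oth.
So manfukf → maibnfukf.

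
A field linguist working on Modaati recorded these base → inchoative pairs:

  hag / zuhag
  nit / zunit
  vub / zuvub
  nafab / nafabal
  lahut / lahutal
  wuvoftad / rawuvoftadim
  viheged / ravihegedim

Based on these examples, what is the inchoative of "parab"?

"parab" has 2 vowels. The stems with 2 vowels (nafab → nafabal, lahut → lahutal) add -al.
The other patterns: stems with 1 vowel add the prefix zu-; stems with 3 vowels add ra- … -im around the stem.
So parab → parabal.

parabal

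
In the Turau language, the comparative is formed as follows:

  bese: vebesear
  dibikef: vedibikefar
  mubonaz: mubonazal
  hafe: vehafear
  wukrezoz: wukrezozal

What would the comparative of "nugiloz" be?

nugilozal

dibikef and mubonaz both have 3 vowels yet inflect differently (vedibikefar, mubonazal), so the number of vowels is not what conditions the rule; the final letter is.
"nugiloz" ends in -z. The stems ending in -z (mubonaz → mubonazal, wukrezoz → wukrezozal) add -al.
The other pattern: stems ending in -e or -f add ve- … -ar around the stem.
So nugiloz → nugilozal.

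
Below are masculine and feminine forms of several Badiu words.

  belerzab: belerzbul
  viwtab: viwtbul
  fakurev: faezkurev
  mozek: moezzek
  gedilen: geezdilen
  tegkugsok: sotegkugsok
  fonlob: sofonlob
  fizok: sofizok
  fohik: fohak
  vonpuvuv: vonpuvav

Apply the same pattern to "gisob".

sogisob

mozek and tegkugsok both end in -k yet inflect differently (moezzek, sotegkugsok), so the final letter is not what conditions the rule; the last vowel is.
"gisob" has last vowel 'o'. The stems whose last vowel is 'o' (tegkugsok → sotegkugsok, fonlob → sofonlob, fizok → sofizok) add the prefix so-.
So gisob → sogisob.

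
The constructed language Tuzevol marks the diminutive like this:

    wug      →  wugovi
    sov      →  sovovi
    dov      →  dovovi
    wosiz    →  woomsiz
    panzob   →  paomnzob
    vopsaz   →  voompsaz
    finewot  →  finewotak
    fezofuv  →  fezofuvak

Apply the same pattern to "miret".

miomret

"miret" has 2 vowels. The stems with 2 vowels (wosiz → woomsiz, panzob → paomnzob, vopsaz → voompsaz) insert -om- after the first vowel.
So miret → miomret.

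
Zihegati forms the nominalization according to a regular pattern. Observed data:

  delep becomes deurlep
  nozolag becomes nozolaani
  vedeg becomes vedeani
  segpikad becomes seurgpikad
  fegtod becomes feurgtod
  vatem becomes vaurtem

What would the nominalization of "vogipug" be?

vogipuani

vedeg and delep both have last vowel 'e' yet inflect differently (vedeani, deurlep), so the last vowel is not what conditions the rule; the final letter is.
"vogipug" ends in -g. The stems ending in -g (vedeg → vedeani, nozolag → nozolaani) drop the final letter and add -ani.
The other pattern: stems ending in -d, -m or -p insert -ur- after the first vowel.
So vogipug → vogipuani.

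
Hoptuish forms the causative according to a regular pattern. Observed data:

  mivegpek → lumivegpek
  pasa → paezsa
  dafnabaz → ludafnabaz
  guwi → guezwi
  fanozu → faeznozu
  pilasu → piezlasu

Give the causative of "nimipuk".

dafnabaz and pasa both have last vowel 'a' yet inflect differently (ludafnabaz, paezsa), so the last vowel is not what conditions the rule; whether the stem ends in a vowel or a consonant is.
"nimipuk" ends in a consonant. The stems ending in a consonant (dafnabaz → ludafnabaz, mivegpek → lumivegpek) add the prefix lu-.
The other pattern: stems ending in a vowel insert -ez- after the first vowel.
So nimipuk → lunimipuk.

lunimipuk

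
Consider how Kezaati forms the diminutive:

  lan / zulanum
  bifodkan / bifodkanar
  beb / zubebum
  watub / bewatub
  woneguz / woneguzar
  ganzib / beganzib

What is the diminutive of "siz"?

beb and watub both end in -b yet inflect differently (zubebum, bewatub), so the final letter is not what conditions the rule; the number of vowels is.
"siz" has 1 vowel. The stems with 1 vowel (lan → zulanum, beb → zubebum) add zu- … -um around the stem.
So siz → zusizum.

zusizum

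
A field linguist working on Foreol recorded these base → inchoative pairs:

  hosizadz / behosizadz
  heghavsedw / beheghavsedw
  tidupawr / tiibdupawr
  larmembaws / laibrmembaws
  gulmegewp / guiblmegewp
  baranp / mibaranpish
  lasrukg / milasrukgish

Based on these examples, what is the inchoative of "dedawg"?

deibdawg

gulmegewp and baranp both end in -p yet inflect differently (guiblmegewp, mibaranpish), so the final letter is not what conditions the rule; the second-to-last letter is.
"dedawg" has second-to-last letter 'w'. The stems whose second-to-last letter is 'w' (tidupawr → tiibdupawr, larmembaws → laibrmembaws, gulmegewp → guiblmegewp) insert -ib- after the first vowel.
So dedawg → deibdawg.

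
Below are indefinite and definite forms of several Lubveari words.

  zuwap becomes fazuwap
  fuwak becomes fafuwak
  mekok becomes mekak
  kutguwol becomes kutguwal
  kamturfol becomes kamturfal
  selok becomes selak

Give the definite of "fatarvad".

fafatarvad

fuwak and mekok both end in -k yet inflect differently (fafuwak, mekak), so the final letter is not what conditions the rule; the last vowel is.
"fatarvad" has last vowel 'a'. The stems whose last vowel is 'a' (zuwap → fazuwap, fuwak → fafuwak) add the prefix fa-.
So fatarvad → fafatarvad.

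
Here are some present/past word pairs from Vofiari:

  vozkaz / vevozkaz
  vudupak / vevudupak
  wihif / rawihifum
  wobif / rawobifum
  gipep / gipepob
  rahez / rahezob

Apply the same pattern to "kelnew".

kelnewob

vozkaz and rahez both end in -z yet inflect differently (vevozkaz, rahezob), so the final letter is not what conditions the rule; the last vowel is.
"kelnew" has last vowel 'e'. The stems whose last vowel is 'e' (gipep → gipepob, rahez → rahezob) add -ob.
The other patterns: stems whose last vowel is 'a' add the prefix ve-; stems whose last vowel is 'i' add ra- … -um around the stem.
So kelnew → kelnewob.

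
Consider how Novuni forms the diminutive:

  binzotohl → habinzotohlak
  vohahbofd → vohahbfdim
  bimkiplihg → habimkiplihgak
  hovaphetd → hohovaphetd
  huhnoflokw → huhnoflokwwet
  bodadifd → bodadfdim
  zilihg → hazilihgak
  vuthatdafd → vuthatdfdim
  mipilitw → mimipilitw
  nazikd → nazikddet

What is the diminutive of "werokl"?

werokllet

"werokl" has second-to-last letter 'k'. The stems whose second-to-last letter is 'k' (huhnoflokw → huhnoflokwwet, nazikd → nazikddet) double the final consonant and add -et.
The other patterns: stems whose second-to-last letter is 'f' delete the last vowel and add -im; stems whose second-to-last letter is 'h' add ha- … -ak around the stem; stems whose second-to-last letter is 't' repeat the first consonant+vowel as a prefix.
So werokl → werokllet.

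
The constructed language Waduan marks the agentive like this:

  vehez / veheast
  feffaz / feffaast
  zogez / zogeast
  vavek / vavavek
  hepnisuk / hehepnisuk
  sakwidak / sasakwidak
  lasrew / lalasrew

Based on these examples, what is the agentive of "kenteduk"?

zogez and vavek both have last vowel 'e' yet inflect differently (zogeast, vavavek), so the last vowel is not what conditions the rule; the final letter is.
"kenteduk" ends in -k. The stems ending in -k (vavek → vavavek, hepnisuk → hehepnisuk, sakwidak → sasakwidak) repeat the first consonant+vowel as a prefix.
The other pattern: stems ending in -z drop the final letter and add -ast.
So kenteduk → kekenteduk.

kekenteduk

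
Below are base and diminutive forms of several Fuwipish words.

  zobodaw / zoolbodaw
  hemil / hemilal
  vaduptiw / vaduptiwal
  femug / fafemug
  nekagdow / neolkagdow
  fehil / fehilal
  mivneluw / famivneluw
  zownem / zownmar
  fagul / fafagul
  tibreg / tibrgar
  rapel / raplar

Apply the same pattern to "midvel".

midvlar

"midvel" has last vowel 'e'. The stems whose last vowel is 'e' (rapel → raplar, tibreg → tibrgar, zownem → zownmar) delete the last vowel and add -ar.
The other patterns: stems whose last vowel is 'u' add the prefix fa-; stems whose last vowel is 'i' add -al; stems whose last vowel is 'a' or 'o' insert -ol- after the first vowel.
So midvel → midvlar.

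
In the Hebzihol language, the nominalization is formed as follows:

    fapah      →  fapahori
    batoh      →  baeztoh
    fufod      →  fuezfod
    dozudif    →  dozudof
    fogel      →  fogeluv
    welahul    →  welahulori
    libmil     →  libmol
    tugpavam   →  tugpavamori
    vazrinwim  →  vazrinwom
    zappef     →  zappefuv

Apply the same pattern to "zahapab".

zahapabori

zappef and dozudif both end in -f yet inflect differently (zappefuv, dozudof), so the final letter is not what conditions the rule; the last vowel is.
"zahapab" has last vowel 'a'. The stems whose last vowel is 'a' (tugpavam → tugpavamori, fapah → fapahori) add -ori.
The other patterns: stems whose last vowel is 'e' add -uv; stems whose last vowel is 'o' insert -ez- after the first vowel; stems whose last vowel is 'i' change the last vowel to 'o'.
So zahapab → zahapabori.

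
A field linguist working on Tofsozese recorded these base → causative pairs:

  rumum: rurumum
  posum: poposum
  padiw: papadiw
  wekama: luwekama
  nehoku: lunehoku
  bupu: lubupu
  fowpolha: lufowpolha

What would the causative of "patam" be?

papatam

rumum and nehoku both have last vowel 'u' yet inflect differently (rurumum, lunehoku), so the last vowel is not what conditions the rule; whether the stem ends in a vowel or a consonant is.
"patam" ends in a consonant. The stems ending in a consonant (rumum → rurumum, posum → poposum, padiw → papadiw) repeat the first consonant+vowel as a prefix.
So patam → papatam.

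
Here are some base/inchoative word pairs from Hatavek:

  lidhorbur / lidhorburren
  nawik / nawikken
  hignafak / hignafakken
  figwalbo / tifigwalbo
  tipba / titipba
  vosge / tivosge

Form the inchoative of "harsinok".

hignafak and tipba both have last vowel 'a' yet inflect differently (hignafakken, titipba), so the last vowel is not what conditions the rule; whether the stem ends in a vowel or a consonant is.
"harsinok" ends in a consonant. The stems ending in a consonant (lidhorbur → lidhorburren, nawik → nawikken, hignafak → hignafakken) double the final consonant and add -en.
So harsinok → harsinokken.

harsinokken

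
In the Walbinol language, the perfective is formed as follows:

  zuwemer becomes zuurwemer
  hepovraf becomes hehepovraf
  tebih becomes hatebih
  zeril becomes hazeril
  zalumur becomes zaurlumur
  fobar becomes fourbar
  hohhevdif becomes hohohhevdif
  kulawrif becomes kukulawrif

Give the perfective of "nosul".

hepovraf and fobar both have last vowel 'a' yet inflect differently (hehepovraf, fourbar), so the last vowel is not what conditions the rule; the final letter is.
"nosul" ends in -l. The one such stem in the data (zeril → hazeril) adds the prefix ha-, so the same rule applies.
So nosul → hanosul.

hanosul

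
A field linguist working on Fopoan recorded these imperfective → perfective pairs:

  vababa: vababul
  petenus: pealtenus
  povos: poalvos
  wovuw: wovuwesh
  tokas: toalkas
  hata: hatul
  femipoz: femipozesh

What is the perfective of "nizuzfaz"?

nizuzfazesh

"nizuzfaz" ends in -z. The one such stem in the data (femipoz → femipozesh) adds -esh, so the same rule applies.
The other patterns: stems ending in -a drop the final letter and add -ul; stems ending in -s insert -al- after the first vowel.
So nizuzfaz → nizuzfazesh.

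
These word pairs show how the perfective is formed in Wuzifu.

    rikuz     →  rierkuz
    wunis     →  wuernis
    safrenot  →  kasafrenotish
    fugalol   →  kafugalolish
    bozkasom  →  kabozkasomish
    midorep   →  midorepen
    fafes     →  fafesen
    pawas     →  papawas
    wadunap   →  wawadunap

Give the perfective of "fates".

wunis and fafes both end in -s yet inflect differently (wuernis, fafesen), so the final letter is not what conditions the rule; the last vowel is.
"fates" has last vowel 'e'. The stems whose last vowel is 'e' (midorep → midorepen, fafes → fafesen) add -en.
So fates → fatesen.

fatesen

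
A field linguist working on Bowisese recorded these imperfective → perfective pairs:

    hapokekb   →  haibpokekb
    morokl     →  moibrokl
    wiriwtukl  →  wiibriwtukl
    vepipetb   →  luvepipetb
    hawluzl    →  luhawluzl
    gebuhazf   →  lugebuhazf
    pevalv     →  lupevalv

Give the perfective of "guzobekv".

hapokekb and vepipetb both end in -b yet inflect differently (haibpokekb, luvepipetb), so the final letter is not what conditions the rule; the second-to-last letter is.
"guzobekv" has second-to-last letter 'k'. The stems whose second-to-last letter is 'k' (hapokekb → haibpokekb, morokl → moibrokl, wiriwtukl → wiibriwtukl) insert -ib- after the first vowel.
The other pattern: stems whose second-to-last letter is 'l', 't' or 'z' add the prefix lu-.
So guzobekv → guibzobekv.

guibzobekv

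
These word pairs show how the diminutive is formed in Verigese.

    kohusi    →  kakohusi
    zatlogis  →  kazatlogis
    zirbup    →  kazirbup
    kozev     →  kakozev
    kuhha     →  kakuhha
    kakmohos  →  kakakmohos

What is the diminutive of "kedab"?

kakedab

Every pair shown (kohusi → kakohusi, zatlogis → kazatlogis, zirbup → kazirbup, …) follows the same rule: add the prefix ka-.
So kedab → kakedab.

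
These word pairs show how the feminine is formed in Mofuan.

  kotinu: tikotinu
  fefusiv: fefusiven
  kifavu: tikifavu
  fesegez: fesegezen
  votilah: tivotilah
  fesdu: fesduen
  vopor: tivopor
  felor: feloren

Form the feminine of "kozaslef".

tikozaslef

"kozaslef" begins with k-. The stems beginning with k- (kifavu → tikifavu, kotinu → tikotinu) add the prefix ti-.
So kozaslef → tikozaslef.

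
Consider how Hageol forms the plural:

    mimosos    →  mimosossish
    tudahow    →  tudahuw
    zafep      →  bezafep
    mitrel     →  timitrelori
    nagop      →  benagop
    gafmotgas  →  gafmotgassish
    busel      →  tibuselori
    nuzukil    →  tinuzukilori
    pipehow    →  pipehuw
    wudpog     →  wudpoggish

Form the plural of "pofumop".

bepofumop

tudahow and wudpog both have last vowel 'o' yet inflect differently (tudahuw, wudpoggish), so the last vowel is not what conditions the rule; the final letter is.
"pofumop" ends in -p. The stems ending in -p (nagop → benagop, zafep → bezafep) add the prefix be-.
So pofumop → bepofumop.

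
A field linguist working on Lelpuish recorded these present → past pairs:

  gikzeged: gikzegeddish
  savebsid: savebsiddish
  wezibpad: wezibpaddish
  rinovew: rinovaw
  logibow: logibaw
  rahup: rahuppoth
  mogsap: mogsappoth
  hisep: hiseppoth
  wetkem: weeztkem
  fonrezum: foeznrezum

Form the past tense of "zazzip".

zazzippoth

gikzeged and rinovew both have last vowel 'e' yet inflect differently (gikzegeddish, rinovaw), so the last vowel is not what conditions the rule; the final letter is.
"zazzip" ends in -p. The stems ending in -p (rahup → rahuppoth, mogsap → mogsappoth, hisep → hiseppoth) double the final consonant and add -oth.
So zazzip → zazzippoth.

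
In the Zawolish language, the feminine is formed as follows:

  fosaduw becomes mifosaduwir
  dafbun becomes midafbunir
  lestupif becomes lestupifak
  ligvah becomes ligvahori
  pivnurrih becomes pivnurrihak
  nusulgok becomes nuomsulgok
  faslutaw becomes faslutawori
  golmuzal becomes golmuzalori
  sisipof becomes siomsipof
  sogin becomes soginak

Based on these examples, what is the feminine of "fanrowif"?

fanrowifak

fosaduw and faslutaw both end in -w yet inflect differently (mifosaduwir, faslutawori), so the final letter is not what conditions the rule; the last vowel is.
"fanrowif" has last vowel 'i'. The stems whose last vowel is 'i' (pivnurrih → pivnurrihak, sogin → soginak, lestupif → lestupifak) add -ak.
The other patterns: stems whose last vowel is 'u' add mi- … -ir around the stem; stems whose last vowel is 'o' insert -om- after the first vowel; stems whose last vowel is 'a' add -ori.
So fanrowif → fanrowifak.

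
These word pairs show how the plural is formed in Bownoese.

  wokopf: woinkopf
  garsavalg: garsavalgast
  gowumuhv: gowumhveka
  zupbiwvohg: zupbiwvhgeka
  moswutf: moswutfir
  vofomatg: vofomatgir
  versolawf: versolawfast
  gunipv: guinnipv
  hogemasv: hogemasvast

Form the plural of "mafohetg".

"mafohetg" has second-to-last letter 't'. The stems whose second-to-last letter is 't' (moswutf → moswutfir, vofomatg → vofomatgir) add -ir.
The other patterns: stems whose second-to-last letter is 'p' insert -in- after the first vowel; stems whose second-to-last letter is 'h' delete the last vowel and add -eka; stems whose second-to-last letter is 'l', 's' or 'w' add -ast.
So mafohetg → mafohetgir.

mafohetgir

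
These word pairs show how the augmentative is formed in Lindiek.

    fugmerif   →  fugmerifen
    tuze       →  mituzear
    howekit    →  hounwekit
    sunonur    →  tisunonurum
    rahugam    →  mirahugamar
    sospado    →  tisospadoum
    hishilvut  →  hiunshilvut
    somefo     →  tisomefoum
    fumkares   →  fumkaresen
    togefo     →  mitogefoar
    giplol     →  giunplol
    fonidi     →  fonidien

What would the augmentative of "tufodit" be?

"tufodit" begins with t-. The stems beginning with t- (togefo → mitogefoar, tuze → mituzear) add mi- … -ar around the stem.
The other patterns: stems beginning with f- add -en; stems beginning with s- add ti- … -um around the stem; stems beginning with g- or h- insert -un- after the first vowel.
So tufodit → mitufoditar.

mitufoditar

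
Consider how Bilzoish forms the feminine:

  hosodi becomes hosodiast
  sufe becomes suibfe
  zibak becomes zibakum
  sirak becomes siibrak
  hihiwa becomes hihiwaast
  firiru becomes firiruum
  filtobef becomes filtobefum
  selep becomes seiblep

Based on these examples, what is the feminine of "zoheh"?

zohehum

"zoheh" begins with z-. The one such stem in the data (zibak → zibakum) adds -um, so the same rule applies.
The other patterns: stems beginning with h- add -ast; stems beginning with s- insert -ib- after the first vowel.
So zoheh → zohehum.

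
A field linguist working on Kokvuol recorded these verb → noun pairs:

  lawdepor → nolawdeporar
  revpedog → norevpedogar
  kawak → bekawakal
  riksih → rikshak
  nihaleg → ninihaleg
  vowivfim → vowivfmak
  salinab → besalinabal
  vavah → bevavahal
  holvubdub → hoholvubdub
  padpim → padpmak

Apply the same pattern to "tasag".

betasagal

riksih and vavah both end in -h yet inflect differently (rikshak, bevavahal), so the final letter is not what conditions the rule; the last vowel is.
"tasag" has last vowel 'a'. The stems whose last vowel is 'a' (kawak → bekawakal, salinab → besalinabal, vavah → bevavahal) add be- … -al around the stem.
The other patterns: stems whose last vowel is 'i' delete the last vowel and add -ak; stems whose last vowel is 'o' add no- … -ar around the stem; stems whose last vowel is 'e' or 'u' repeat the first consonant+vowel as a prefix.
So tasag → betasagal.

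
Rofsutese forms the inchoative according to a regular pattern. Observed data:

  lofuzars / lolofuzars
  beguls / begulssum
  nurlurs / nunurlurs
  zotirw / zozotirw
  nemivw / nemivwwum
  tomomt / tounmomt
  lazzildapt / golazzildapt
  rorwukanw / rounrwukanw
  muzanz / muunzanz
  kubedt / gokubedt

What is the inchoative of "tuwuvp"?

zotirw and rorwukanw both end in -w yet inflect differently (zozotirw, rounrwukanw), so the final letter is not what conditions the rule; the second-to-last letter is.
"tuwuvp" has second-to-last letter 'v'. The one such stem in the data (nemivw → nemivwwum) doubles the final consonant and adds -um (as does beguls), so the same rule applies.
So tuwuvp → tuwuvppum.

tuwuvppum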